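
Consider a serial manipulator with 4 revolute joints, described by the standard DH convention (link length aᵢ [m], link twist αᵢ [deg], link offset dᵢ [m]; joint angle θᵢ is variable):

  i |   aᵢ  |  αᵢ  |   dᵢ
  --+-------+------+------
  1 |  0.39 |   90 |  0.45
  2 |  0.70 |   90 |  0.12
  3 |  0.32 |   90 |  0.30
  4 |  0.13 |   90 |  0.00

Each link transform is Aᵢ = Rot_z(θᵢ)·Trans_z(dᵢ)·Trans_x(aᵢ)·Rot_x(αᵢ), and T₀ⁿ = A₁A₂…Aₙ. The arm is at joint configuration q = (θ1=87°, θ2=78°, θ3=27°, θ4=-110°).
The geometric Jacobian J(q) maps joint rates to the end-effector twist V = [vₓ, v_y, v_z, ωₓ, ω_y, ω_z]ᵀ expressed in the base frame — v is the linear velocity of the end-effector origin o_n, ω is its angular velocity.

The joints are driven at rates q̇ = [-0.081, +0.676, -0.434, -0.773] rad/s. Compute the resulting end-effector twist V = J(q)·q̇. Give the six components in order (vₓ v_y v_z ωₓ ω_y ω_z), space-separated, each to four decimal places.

o_n = [0.2846, 0.7467, 1.3379]
J₁: ẑ×o_n = [-0.7467, 0.2846, 0.0000], ω = ẑ
J2: z=[0.9986, -0.0523, 0.0000] o=[0.0204, 0.3895, 0.4500] → [-0.0465, -0.8867, 0.3705, 0.9986, -0.0523, 0.0000]
J3: z=[0.0512, 0.9768, -0.2079] o=[0.1479, 0.5285, 1.1347] → [0.2438, -0.0388, -0.1224, 0.0512, 0.9768, -0.2079]
J4: z=[-0.8848, 0.1409, 0.4441] o=[0.3114, 0.8732, 1.3512] → [0.0543, -0.0237, 0.1157, -0.8848, 0.1409, 0.4441]
V = J·q̇ = [-0.1187, -0.5872, 0.2141, 1.3368, -0.5682, -0.3340]

-0.1187 -0.5872 0.2141 1.3368 -0.5682 -0.3340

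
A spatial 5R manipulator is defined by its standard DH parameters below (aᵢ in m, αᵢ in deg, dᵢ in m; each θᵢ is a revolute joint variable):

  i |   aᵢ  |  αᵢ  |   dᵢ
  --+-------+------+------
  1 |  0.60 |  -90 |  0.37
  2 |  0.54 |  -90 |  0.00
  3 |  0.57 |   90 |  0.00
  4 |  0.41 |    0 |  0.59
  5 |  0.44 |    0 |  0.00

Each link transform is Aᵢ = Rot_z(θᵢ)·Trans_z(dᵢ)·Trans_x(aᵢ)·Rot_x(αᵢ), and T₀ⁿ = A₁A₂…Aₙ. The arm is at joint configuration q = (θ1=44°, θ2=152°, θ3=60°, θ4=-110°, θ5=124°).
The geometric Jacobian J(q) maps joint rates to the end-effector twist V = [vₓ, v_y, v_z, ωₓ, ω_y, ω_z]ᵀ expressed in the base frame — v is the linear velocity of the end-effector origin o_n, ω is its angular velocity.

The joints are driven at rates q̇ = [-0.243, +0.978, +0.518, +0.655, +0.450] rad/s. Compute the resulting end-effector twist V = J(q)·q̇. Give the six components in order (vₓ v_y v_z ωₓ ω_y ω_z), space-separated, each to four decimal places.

o_n = [-0.1033, -0.7211, -0.5707]
J₁: ẑ×o_n = [0.7211, -0.1033, 0.0000], ω = ẑ
J2: z=[-0.6947, 0.7193, 0.0000] o=[0.4316, 0.4168, 0.3700] → [-0.6767, -0.6535, 1.1752, -0.6947, 0.7193, 0.0000]
J3: z=[-0.3377, -0.3261, 0.8829] o=[0.0886, 0.0856, 0.1165] → [0.9364, -0.4016, 0.2098, -0.3377, -0.3261, 0.8829]
J4: z=[-0.8974, -0.1715, -0.4066] o=[0.2505, -0.4443, -0.0173] → [-0.0176, -0.3527, 0.1877, -0.8974, -0.1715, -0.4066]
J5: z=[-0.8974, -0.1715, -0.4066] o=[-0.1886, -0.2895, -0.5645] → [-0.1744, -0.0403, 0.4019, -0.8974, -0.1715, -0.4066]
V = J·q̇ = [-0.4420, -1.0711, 1.5619, -1.8459, 0.3451, -0.2349]

-0.4420 -1.0711 1.5619 -1.8459 0.3451 -0.2349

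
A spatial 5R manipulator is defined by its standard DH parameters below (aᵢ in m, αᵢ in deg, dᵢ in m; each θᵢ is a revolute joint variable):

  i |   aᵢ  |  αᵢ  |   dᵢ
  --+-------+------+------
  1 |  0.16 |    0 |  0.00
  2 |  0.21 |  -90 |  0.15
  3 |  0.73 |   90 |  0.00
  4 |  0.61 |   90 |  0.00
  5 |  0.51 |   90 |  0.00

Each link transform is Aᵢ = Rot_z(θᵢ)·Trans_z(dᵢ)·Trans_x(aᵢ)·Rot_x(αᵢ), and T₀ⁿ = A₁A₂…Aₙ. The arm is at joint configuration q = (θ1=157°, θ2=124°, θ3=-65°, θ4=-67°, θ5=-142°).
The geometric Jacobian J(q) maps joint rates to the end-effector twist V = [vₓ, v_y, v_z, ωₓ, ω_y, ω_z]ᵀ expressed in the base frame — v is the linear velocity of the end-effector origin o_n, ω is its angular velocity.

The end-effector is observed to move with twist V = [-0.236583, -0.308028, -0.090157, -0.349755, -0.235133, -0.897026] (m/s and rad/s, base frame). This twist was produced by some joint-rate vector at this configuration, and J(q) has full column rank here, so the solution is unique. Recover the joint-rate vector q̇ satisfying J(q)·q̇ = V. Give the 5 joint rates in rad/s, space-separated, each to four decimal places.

0.1110 -0.1200 -0.0760 -0.5240 0.7990

o_n = [-0.1755, -0.7961, 0.7526]
J₁: ẑ×o_n = [0.7961, -0.1755, 0.0000], ω = ẑ
J2: z=[0.0000, 0.0000, 1.0000] o=[-0.1473, 0.0625, 0.0000] → [0.8586, -0.0283, 0.0000, 0.0000, 0.0000, 1.0000]
J3: z=[0.9816, 0.1908, 0.0000] o=[-0.1072, -0.1436, 0.1500] → [0.1150, -0.5915, -0.6274, 0.9816, 0.1908, 0.0000]
J4: z=[-0.1729, 0.8897, 0.4226] o=[-0.0483, -0.4465, 0.8116] → [0.0953, -0.0640, 0.1736, -0.1729, 0.8897, 0.4226]
J5: z=[-0.4578, 0.3073, -0.8343] o=[-0.5803, -0.6525, 1.0276] → [-0.2043, -0.4636, -0.0587, -0.4578, 0.3073, -0.8343]
q̇ = J⁺·V = [0.1110, -0.1200, -0.0760, -0.5240, 0.7990]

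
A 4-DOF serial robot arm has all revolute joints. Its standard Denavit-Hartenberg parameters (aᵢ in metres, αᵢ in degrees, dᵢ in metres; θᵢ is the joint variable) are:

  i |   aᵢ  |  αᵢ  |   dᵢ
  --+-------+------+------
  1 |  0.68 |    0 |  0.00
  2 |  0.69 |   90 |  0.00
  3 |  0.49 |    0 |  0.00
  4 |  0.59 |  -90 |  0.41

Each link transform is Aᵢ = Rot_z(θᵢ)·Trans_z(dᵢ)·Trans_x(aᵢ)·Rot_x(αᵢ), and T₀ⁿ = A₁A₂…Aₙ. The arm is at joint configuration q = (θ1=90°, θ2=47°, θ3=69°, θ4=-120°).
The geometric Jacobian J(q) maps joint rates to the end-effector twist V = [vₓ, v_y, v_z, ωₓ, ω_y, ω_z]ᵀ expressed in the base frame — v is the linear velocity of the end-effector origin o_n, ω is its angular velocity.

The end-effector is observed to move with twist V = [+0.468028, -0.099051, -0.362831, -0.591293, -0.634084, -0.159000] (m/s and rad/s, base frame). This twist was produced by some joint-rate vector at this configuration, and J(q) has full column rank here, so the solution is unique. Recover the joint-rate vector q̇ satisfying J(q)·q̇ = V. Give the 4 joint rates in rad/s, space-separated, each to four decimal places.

-0.1080 -0.0510 -0.2330 -0.6340

o_n = [-0.6250, 1.8234, -0.0011]
J₁: ẑ×o_n = [-1.8234, -0.6250, 0.0000], ω = ẑ
J2: z=[0.0000, 0.0000, 1.0000] o=[0.0000, 0.6800, 0.0000] → [-1.1434, -0.6250, 0.0000, 0.0000, 0.0000, 1.0000]
J3: z=[0.6820, 0.7314, 0.0000] o=[-0.5046, 1.1506, 0.0000] → [-0.0008, 0.0007, 0.5469, 0.6820, 0.7314, 0.0000]
J4: z=[0.6820, 0.7314, 0.0000] o=[-0.6331, 1.2703, 0.4575] → [-0.3353, 0.3127, 0.3713, 0.6820, 0.7314, 0.0000]
q̇ = J⁺·V = [-0.1080, -0.0510, -0.2330, -0.6340]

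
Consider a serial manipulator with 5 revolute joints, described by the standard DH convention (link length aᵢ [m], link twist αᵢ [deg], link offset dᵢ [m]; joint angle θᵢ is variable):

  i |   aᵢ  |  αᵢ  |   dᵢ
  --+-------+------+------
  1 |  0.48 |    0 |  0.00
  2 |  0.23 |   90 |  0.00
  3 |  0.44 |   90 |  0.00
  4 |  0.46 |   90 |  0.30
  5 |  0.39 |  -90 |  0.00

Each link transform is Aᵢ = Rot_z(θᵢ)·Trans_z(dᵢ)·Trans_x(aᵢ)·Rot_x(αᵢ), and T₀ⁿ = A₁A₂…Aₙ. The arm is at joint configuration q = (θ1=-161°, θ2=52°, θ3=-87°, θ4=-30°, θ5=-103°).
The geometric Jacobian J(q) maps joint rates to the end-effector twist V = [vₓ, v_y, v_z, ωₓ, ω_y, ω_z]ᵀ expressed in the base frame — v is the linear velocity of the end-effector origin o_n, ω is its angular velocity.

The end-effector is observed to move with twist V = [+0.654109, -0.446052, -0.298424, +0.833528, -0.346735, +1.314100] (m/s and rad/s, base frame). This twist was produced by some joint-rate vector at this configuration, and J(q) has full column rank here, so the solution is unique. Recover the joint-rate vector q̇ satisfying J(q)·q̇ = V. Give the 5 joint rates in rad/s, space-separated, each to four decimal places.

0.8970 -0.0530 -0.0930 -0.0810 0.9330

o_n = [-0.3917, -0.5476, -0.7572]
J₁: ẑ×o_n = [0.5476, -0.3917, 0.0000], ω = ẑ
J2: z=[0.0000, 0.0000, 1.0000] o=[-0.4538, -0.1563, 0.0000] → [0.3913, 0.0621, -0.0000, 0.0000, 0.0000, 1.0000]
J3: z=[-0.9455, 0.3256, 0.0000] o=[-0.5287, -0.3737, 0.0000] → [-0.2465, -0.7159, 0.1198, -0.9455, 0.3256, 0.0000]
J4: z=[0.3251, 0.9442, -0.0523] o=[-0.5362, -0.3955, -0.4394] → [-0.3080, 0.0958, -0.1859, 0.3251, 0.9442, -0.0523]
J5: z=[0.8274, -0.2572, 0.4993] o=[-0.2280, -0.2068, -0.8529] → [0.1455, -0.1610, -0.3241, 0.8274, -0.2572, 0.4993]
q̇ = J⁺·V = [0.8970, -0.0530, -0.0930, -0.0810, 0.9330]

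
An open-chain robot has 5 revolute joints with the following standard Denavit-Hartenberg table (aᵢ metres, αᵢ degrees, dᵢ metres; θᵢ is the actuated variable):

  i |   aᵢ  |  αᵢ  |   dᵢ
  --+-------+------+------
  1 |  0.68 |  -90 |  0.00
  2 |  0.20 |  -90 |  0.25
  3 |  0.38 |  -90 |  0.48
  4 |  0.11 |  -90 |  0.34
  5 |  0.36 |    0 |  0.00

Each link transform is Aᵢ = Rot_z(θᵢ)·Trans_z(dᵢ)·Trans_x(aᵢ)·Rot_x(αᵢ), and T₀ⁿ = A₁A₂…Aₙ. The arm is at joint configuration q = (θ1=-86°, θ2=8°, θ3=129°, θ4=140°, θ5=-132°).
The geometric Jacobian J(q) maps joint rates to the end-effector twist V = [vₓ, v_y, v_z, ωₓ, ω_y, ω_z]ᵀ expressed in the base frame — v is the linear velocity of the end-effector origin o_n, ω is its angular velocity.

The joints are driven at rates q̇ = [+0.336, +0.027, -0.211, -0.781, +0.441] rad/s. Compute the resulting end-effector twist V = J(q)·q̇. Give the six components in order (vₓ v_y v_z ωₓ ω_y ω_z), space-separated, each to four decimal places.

0.0296 0.0890 0.0131 -0.1906 -0.7752 0.1011

o_n = [0.2607, -0.0145, -0.4787]
J₁: ẑ×o_n = [0.0145, 0.2607, -0.0000], ω = ẑ
J2: z=[0.9976, 0.0698, 0.0000] o=[0.0474, -0.6783, 0.0000] → [-0.0334, 0.4775, 0.6473, 0.9976, 0.0698, 0.0000]
J3: z=[-0.0097, 0.1388, -0.9903] o=[0.3106, -0.8585, -0.0278] → [0.7731, 0.0450, -0.0013, -0.0097, 0.1388, -0.9903]
J4: z=[0.5741, 0.8116, 0.1082] o=[-0.0051, -0.5762, -0.4699] → [-0.0679, 0.0338, 0.1067, 0.5741, 0.8116, 0.1082]
J5: z=[0.5188, -0.2584, -0.8149] o=[0.2597, -0.3579, -0.3705] → [0.3078, 0.0553, 0.1784, 0.5188, -0.2584, -0.8149]
V = J·q̇ = [0.0296, 0.0890, 0.0131, -0.1906, -0.7752, 0.1011]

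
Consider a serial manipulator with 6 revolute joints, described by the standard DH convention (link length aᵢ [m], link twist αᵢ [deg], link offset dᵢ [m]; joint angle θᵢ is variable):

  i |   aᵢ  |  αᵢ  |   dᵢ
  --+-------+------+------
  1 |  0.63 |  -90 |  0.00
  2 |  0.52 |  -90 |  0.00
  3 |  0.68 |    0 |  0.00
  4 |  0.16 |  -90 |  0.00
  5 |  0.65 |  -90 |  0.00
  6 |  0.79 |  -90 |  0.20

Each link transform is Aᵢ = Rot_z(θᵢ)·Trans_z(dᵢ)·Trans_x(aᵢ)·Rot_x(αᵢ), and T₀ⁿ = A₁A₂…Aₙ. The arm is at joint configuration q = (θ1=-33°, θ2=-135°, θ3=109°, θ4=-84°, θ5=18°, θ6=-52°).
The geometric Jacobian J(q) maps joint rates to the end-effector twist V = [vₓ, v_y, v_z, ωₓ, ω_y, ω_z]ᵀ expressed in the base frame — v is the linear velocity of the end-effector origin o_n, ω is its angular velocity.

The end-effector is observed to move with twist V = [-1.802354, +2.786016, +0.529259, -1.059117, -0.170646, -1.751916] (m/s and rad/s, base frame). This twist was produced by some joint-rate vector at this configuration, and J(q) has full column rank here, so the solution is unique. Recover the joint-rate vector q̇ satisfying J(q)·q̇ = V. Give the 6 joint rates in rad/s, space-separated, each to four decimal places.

-0.8350 -0.4500 -0.8910 -0.4310 0.2810 -0.1170

o_n = [-1.3762, -1.1397, 0.3978]
J₁: ẑ×o_n = [1.1397, -1.3762, 0.0000], ω = ẑ
J2: z=[0.5446, 0.8387, 0.0000] o=[0.5284, -0.3431, 0.0000] → [0.3337, -0.2167, 1.1635, 0.5446, 0.8387, 0.0000]
J3: z=[0.5930, -0.3851, 0.7071] o=[0.2200, -0.1429, 0.3677] → [0.6933, -1.1466, -1.2059, 0.5930, -0.3851, 0.7071]
J4: z=[0.5930, -0.3851, 0.7071] o=[0.0011, -0.7673, 0.2112] → [0.1914, -1.0846, -0.7513, 0.5930, -0.3851, 0.7071]
J5: z=[-0.2430, -0.9229, -0.2988] o=[-0.1217, -0.7682, 0.3137] → [-0.1887, 0.3953, -1.0674, -0.2430, -0.9229, -0.2988]
J6: z=[-0.3268, 0.3679, -0.8705] o=[-0.7154, -0.6942, 0.5678] → [-0.4504, 0.5197, 0.3887, -0.3268, 0.3679, -0.8705]
q̇ = J⁺·V = [-0.8350, -0.4500, -0.8910, -0.4310, 0.2810, -0.1170]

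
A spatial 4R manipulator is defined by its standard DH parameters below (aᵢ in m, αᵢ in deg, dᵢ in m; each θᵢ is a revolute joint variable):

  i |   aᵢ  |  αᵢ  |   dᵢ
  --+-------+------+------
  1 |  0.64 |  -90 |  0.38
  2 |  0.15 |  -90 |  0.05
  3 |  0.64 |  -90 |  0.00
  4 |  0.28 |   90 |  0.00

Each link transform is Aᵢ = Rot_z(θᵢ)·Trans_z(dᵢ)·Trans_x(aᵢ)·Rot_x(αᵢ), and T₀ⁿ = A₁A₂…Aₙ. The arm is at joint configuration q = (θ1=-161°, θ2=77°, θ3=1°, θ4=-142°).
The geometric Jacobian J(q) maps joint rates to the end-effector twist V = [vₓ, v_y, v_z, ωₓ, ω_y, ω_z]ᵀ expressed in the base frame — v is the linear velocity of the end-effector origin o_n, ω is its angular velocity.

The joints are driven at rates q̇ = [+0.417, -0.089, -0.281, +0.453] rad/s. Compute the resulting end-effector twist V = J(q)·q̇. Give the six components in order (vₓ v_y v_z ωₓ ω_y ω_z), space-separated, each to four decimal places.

o_n = [-0.5535, -0.2357, -0.2135]
J₁: ẑ×o_n = [0.2357, -0.5535, 0.0000], ω = ẑ
J2: z=[0.3256, -0.9455, 0.0000] o=[-0.6051, -0.2084, 0.3800] → [0.5611, 0.1932, 0.0399, 0.3256, -0.9455, 0.0000]
J3: z=[0.9213, 0.3172, -0.2250] o=[-0.6208, -0.2666, 0.2338] → [-0.1350, 0.3970, 0.0071, 0.9213, 0.3172, -0.2250]
J4: z=[-0.3218, 0.9467, 0.0170] o=[-0.7605, -0.3029, -0.3897] → [0.1656, 0.0602, -0.2176, -0.3218, 0.9467, 0.0170]
V = J·q̇ = [0.1613, -0.3323, -0.1041, -0.4336, 0.4238, 0.4879]

0.1613 -0.3323 -0.1041 -0.4336 0.4238 0.4879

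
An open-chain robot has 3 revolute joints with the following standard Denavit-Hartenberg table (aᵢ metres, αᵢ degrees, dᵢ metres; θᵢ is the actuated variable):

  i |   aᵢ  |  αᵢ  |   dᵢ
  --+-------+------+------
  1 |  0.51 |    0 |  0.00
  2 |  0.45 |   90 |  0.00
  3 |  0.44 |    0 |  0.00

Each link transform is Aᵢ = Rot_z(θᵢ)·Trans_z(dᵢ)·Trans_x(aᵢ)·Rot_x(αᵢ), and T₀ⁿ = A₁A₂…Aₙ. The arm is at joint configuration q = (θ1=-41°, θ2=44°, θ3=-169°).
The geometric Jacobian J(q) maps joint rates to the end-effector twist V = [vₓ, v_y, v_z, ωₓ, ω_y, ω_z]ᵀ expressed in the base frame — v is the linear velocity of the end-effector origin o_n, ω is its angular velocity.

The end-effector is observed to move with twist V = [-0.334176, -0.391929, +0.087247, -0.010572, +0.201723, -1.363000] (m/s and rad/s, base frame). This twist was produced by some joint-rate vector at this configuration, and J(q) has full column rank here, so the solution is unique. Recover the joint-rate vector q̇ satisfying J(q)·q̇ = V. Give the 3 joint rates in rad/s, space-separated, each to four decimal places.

-0.9520 -0.4110 -0.2020

o_n = [0.4030, -0.3336, -0.0840]
J₁: ẑ×o_n = [0.3336, 0.4030, -0.0000], ω = ẑ
J2: z=[0.0000, 0.0000, 1.0000] o=[0.3849, -0.3346, 0.0000] → [-0.0009, 0.0181, 0.0000, 0.0000, 0.0000, 1.0000]
J3: z=[0.0523, -0.9986, 0.0000] o=[0.8343, -0.3110, 0.0000] → [0.0838, 0.0044, -0.4319, 0.0523, -0.9986, 0.0000]
q̇ = J⁺·V = [-0.9520, -0.4110, -0.2020]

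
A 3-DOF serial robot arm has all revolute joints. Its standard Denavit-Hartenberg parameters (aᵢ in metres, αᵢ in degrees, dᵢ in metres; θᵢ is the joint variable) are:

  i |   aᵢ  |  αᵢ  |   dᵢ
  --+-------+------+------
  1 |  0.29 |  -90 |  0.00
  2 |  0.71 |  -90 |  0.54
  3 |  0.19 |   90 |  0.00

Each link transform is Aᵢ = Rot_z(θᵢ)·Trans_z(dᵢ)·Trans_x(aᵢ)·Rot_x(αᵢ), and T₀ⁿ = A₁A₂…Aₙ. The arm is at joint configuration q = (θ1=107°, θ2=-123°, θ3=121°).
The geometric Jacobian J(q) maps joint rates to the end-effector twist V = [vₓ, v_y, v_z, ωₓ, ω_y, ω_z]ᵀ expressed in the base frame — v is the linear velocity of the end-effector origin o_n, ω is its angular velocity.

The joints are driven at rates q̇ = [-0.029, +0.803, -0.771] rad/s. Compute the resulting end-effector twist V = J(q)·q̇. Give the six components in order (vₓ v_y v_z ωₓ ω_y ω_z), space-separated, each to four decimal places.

o_n = [-0.3480, -0.1518, 0.5134]
J₁: ẑ×o_n = [0.1518, -0.3480, 0.0000], ω = ẑ
J2: z=[-0.9563, -0.2924, 0.0000] o=[-0.0848, 0.2773, 0.0000] → [-0.1501, 0.4910, 0.3334, -0.9563, -0.2924, 0.0000]
J3: z=[-0.2452, 0.8020, 0.5446] o=[-0.4881, -0.2503, 0.5955] → [-0.1195, 0.0562, -0.1366, -0.2452, 0.8020, 0.5446]
V = J·q̇ = [-0.0328, 0.3610, 0.3730, -0.5789, -0.8531, -0.4489]

-0.0328 0.3610 0.3730 -0.5789 -0.8531 -0.4489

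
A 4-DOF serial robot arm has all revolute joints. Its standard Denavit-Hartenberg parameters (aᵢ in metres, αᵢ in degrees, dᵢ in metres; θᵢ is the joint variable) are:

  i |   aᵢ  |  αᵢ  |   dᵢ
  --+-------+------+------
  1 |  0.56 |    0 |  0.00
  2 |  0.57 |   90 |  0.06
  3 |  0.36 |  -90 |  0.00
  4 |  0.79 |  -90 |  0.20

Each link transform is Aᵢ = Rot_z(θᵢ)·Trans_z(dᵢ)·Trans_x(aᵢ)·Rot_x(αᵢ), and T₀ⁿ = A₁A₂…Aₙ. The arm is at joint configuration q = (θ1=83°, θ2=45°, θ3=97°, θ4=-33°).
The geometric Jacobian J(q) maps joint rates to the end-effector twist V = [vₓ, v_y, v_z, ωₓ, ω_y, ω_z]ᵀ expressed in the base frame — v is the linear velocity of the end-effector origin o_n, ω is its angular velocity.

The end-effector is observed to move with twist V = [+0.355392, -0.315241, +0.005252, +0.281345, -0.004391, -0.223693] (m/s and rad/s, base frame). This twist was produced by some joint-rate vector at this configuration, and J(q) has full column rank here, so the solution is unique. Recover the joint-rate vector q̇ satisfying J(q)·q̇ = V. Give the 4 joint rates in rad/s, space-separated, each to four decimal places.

o_n = [0.2553, 1.0153, 1.0506]
J₁: ẑ×o_n = [-1.0153, 0.2553, 0.0000], ω = ẑ
J2: z=[0.0000, 0.0000, 1.0000] o=[0.0682, 0.5558, 0.0000] → [-0.4594, 0.1871, 0.0000, 0.0000, 0.0000, 1.0000]
J3: z=[0.7880, 0.6157, 0.0000] o=[-0.2827, 1.0050, 0.0600] → [0.6098, -0.7806, -0.3231, 0.7880, 0.6157, 0.0000]
J4: z=[0.6111, -0.7821, -0.1219] o=[-0.2557, 0.9704, 0.4173] → [-0.4898, -0.4492, 0.4271, 0.6111, -0.7821, -0.1219]
q̇ = J⁺·V = [-0.3890, 0.1870, 0.2190, 0.1780]

-0.3890 0.1870 0.2190 0.1780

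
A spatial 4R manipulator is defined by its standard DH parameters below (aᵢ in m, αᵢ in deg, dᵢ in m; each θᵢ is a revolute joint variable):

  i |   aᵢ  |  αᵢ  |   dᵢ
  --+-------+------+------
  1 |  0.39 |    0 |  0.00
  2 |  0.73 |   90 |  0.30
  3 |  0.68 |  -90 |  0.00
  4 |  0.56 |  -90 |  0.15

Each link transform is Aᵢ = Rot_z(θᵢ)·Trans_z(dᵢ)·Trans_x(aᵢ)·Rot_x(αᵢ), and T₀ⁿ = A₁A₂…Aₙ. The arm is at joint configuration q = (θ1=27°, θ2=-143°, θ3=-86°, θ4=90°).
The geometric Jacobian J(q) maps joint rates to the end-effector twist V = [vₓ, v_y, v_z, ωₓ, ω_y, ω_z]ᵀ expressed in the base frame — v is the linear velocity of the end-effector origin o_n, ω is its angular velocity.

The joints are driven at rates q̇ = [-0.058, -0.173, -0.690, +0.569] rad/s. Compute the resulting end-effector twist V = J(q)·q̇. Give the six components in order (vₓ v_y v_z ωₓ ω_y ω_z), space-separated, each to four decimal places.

-0.0272 0.3916 0.1819 0.3713 -0.8126 -0.1913

o_n = [0.4444, -0.9017, -0.3679]
J₁: ẑ×o_n = [0.9017, 0.4444, -0.0000], ω = ẑ
J2: z=[0.0000, 0.0000, 1.0000] o=[0.3475, 0.1771, 0.0000] → [1.0787, 0.0969, -0.0000, 0.0000, 0.0000, 1.0000]
J3: z=[-0.8988, 0.4384, 0.0000] o=[0.0275, -0.4791, 0.3000] → [-0.2928, -0.6003, 0.1971, -0.8988, 0.4384, 0.0000]
J4: z=[-0.4373, -0.8966, 0.0698] o=[0.0067, -0.5217, -0.3783] → [0.0171, 0.0351, 0.5586, -0.4373, -0.8966, 0.0698]
V = J·q̇ = [-0.0272, 0.3916, 0.1819, 0.3713, -0.8126, -0.1913]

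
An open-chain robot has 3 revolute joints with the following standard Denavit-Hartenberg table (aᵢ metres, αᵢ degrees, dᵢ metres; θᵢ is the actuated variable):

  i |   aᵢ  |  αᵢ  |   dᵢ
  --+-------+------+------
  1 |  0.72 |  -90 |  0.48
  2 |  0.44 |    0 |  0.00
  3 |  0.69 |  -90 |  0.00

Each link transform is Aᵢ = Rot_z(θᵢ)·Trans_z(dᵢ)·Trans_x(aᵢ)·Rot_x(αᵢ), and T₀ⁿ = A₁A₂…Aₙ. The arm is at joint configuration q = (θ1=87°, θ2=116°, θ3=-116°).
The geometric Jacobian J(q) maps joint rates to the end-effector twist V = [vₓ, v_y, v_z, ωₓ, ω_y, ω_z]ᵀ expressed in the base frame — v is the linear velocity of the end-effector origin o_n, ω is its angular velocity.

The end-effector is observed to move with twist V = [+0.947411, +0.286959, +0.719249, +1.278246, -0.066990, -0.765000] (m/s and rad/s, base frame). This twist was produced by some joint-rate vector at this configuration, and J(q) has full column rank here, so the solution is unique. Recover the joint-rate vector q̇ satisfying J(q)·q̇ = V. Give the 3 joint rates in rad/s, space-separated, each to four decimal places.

o_n = [0.0637, 1.2154, 0.0845]
J₁: ẑ×o_n = [-1.2154, 0.0637, 0.0000], ω = ẑ
J2: z=[-0.9986, 0.0523, 0.0000] o=[0.0377, 0.7190, 0.4800] → [-0.0207, -0.3949, -0.4971, -0.9986, 0.0523, 0.0000]
J3: z=[-0.9986, 0.0523, 0.0000] o=[0.0276, 0.5264, 0.0845] → [-0.0000, 0.0000, -0.6900, -0.9986, 0.0523, 0.0000]
q̇ = J⁺·V = [-0.7650, -0.8500, -0.4300]

-0.7650 -0.8500 -0.4300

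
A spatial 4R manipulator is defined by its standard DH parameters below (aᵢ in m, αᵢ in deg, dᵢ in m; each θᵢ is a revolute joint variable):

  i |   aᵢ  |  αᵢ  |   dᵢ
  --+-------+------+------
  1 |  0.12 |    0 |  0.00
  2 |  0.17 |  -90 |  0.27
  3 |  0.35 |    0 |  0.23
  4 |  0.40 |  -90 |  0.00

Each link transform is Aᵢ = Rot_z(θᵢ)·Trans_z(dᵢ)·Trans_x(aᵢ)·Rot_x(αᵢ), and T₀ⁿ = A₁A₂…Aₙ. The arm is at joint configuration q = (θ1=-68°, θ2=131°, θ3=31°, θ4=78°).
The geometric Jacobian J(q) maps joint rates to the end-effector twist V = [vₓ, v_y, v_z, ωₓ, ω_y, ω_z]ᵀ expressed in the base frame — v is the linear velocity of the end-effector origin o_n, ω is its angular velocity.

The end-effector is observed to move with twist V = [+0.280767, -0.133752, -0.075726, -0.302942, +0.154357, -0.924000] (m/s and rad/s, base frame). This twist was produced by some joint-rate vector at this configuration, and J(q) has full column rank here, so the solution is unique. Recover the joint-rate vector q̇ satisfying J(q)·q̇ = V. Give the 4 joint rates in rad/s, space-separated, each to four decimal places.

o_n = [-0.0057, 0.2959, -0.2885]
J₁: ẑ×o_n = [-0.2959, -0.0057, 0.0000], ω = ẑ
J2: z=[0.0000, 0.0000, 1.0000] o=[0.0450, -0.1113, 0.0000] → [-0.4072, -0.0507, 0.0000, 0.0000, 0.0000, 1.0000]
J3: z=[-0.8910, 0.4540, 0.0000] o=[0.1221, 0.0402, 0.2700] → [-0.2535, -0.4976, -0.1698, -0.8910, 0.4540, 0.0000]
J4: z=[-0.8910, 0.4540, 0.0000] o=[0.0534, 0.4119, 0.0897] → [-0.1717, -0.3370, 0.1302, -0.8910, 0.4540, 0.0000]
q̇ = J⁺·V = [-0.0390, -0.8850, 0.4000, -0.0600]

-0.0390 -0.8850 0.4000 -0.0600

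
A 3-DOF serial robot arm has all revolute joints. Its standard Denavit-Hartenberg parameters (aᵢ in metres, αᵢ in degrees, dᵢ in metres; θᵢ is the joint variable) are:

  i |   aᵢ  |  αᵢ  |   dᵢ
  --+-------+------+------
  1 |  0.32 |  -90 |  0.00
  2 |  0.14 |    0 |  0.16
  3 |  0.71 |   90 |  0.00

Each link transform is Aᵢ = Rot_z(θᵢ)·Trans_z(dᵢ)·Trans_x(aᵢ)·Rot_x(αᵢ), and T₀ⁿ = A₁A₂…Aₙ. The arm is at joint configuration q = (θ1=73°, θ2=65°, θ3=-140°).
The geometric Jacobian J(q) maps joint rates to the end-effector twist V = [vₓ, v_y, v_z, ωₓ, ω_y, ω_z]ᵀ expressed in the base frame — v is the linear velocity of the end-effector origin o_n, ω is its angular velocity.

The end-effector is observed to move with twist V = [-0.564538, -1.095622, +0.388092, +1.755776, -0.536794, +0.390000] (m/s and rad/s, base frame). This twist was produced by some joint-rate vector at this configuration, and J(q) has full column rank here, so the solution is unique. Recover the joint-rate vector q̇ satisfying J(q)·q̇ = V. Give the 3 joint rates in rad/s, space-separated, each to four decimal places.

o_n = [0.0116, 0.5851, 0.5589]
J₁: ẑ×o_n = [-0.5851, 0.0116, 0.0000], ω = ẑ
J2: z=[-0.9563, 0.2924, 0.0000] o=[0.0936, 0.3060, 0.0000] → [0.1634, 0.5345, -0.2429, -0.9563, 0.2924, 0.0000]
J3: z=[-0.9563, 0.2924, 0.0000] o=[-0.0422, 0.4094, -0.1269] → [0.2005, 0.6558, -0.1838, -0.9563, 0.2924, 0.0000]
q̇ = J⁺·V = [0.3900, -0.8570, -0.9790]

0.3900 -0.8570 -0.9790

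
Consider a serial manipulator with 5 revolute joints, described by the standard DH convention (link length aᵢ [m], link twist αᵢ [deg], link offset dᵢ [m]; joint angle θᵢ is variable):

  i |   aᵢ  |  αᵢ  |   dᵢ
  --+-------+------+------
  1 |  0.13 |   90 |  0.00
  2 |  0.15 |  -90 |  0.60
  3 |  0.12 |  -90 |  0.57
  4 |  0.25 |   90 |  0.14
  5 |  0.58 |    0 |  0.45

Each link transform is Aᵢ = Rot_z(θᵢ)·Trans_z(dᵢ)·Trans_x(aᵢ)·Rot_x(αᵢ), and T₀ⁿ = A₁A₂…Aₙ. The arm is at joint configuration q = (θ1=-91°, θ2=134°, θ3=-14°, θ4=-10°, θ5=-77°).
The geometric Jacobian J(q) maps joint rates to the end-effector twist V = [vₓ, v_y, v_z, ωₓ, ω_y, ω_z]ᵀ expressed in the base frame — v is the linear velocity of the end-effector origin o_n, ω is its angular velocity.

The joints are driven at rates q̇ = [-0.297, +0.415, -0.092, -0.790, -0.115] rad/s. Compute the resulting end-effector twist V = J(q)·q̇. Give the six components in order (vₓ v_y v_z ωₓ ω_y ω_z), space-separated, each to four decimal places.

o_n = [-1.0964, 0.9791, -0.4250]
J₁: ẑ×o_n = [-0.9791, -1.0964, 0.0000], ω = ẑ
J2: z=[-0.9998, 0.0175, 0.0000] o=[-0.0023, -0.1300, 0.0000] → [-0.0074, -0.4250, -1.0899, -0.9998, 0.0175, 0.0000]
J3: z=[0.0126, 0.7192, -0.6947] o=[-0.6004, -0.0153, 0.1079] → [0.3075, 0.3512, 0.3692, 0.0126, 0.7192, -0.6947]
J4: z=[0.9731, 0.1511, 0.1740] o=[-0.6208, 0.4760, -0.2043] → [-0.1209, 0.1320, 0.5614, 0.9731, 0.1511, 0.1740]
J5: z=[0.0523, 0.5905, -0.8053] o=[-0.5407, 0.6953, -0.0382] → [0.0001, 0.4677, 0.3430, 0.0523, 0.5905, -0.8053]
V = J·q̇ = [0.3549, -0.0412, -0.9692, -1.1908, -0.2462, -0.2780]

0.3549 -0.0412 -0.9692 -1.1908 -0.2462 -0.2780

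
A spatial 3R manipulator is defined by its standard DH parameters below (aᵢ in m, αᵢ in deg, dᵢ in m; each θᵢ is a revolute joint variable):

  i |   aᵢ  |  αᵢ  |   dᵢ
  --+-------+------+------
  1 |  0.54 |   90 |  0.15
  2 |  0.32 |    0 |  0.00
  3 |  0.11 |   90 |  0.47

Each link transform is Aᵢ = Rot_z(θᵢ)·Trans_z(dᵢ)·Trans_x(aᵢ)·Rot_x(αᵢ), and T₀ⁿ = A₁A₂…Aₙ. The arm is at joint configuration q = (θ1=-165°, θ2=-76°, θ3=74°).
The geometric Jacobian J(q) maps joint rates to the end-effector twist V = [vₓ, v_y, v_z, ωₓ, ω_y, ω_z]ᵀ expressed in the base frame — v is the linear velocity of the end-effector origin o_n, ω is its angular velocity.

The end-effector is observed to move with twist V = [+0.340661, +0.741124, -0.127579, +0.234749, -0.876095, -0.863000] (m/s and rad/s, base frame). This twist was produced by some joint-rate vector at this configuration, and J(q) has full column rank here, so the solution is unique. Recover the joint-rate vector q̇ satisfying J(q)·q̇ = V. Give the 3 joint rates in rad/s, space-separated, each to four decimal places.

o_n = [-0.8242, 0.2657, -0.1643]
J₁: ẑ×o_n = [-0.2657, -0.8242, 0.0000], ω = ẑ
J2: z=[-0.2588, 0.9659, 0.0000] o=[-0.5216, -0.1398, 0.1500] → [-0.3036, -0.0814, 0.1873, -0.2588, 0.9659, 0.0000]
J3: z=[-0.2588, 0.9659, 0.0000] o=[-0.5964, -0.1598, -0.1605] → [-0.0037, -0.0010, 0.1099, -0.2588, 0.9659, 0.0000]
q̇ = J⁺·V = [-0.8630, -0.3600, -0.5470]

-0.8630 -0.3600 -0.5470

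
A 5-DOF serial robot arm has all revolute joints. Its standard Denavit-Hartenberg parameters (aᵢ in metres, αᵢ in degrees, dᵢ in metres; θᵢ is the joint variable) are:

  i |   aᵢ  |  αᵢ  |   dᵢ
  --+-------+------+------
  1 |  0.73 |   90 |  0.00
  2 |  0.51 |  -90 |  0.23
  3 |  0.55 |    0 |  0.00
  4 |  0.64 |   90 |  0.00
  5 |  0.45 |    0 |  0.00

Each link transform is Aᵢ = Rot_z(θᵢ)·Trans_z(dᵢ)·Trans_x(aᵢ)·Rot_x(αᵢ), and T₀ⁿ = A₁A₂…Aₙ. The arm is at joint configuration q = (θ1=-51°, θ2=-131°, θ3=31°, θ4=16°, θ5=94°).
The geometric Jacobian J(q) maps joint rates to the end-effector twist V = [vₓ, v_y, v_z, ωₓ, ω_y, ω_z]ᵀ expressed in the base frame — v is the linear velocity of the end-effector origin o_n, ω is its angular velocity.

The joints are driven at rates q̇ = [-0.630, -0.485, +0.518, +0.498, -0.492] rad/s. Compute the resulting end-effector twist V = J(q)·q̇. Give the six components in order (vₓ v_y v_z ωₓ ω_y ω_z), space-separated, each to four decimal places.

0.5468 0.4868 0.6083 1.2688 -0.2630 -1.0250

o_n = [0.4833, 0.1951, -1.3485]
J₁: ẑ×o_n = [-0.1951, 0.4833, 0.0000], ω = ẑ
J2: z=[-0.7771, -0.6293, 0.0000] o=[0.4594, -0.5673, 0.0000] → [0.8486, -1.0480, -0.5774, -0.7771, -0.6293, 0.0000]
J3: z=[0.4750, -0.5865, -0.6561] o=[0.0701, -0.4520, -0.3849] → [0.9897, 0.1865, 0.5497, 0.4750, -0.5865, -0.6561]
J4: z=[0.4750, -0.5865, -0.6561] o=[0.0956, -0.0334, -0.7407] → [0.5063, 0.0343, 0.3359, 0.4750, -0.5865, -0.6561]
J5: z=[-0.8320, -0.0563, -0.5520] o=[0.2791, 0.4837, -1.0701] → [-0.1437, -0.3443, 0.2516, -0.8320, -0.0563, -0.5520]
V = J·q̇ = [0.5468, 0.4868, 0.6083, 1.2688, -0.2630, -1.0250]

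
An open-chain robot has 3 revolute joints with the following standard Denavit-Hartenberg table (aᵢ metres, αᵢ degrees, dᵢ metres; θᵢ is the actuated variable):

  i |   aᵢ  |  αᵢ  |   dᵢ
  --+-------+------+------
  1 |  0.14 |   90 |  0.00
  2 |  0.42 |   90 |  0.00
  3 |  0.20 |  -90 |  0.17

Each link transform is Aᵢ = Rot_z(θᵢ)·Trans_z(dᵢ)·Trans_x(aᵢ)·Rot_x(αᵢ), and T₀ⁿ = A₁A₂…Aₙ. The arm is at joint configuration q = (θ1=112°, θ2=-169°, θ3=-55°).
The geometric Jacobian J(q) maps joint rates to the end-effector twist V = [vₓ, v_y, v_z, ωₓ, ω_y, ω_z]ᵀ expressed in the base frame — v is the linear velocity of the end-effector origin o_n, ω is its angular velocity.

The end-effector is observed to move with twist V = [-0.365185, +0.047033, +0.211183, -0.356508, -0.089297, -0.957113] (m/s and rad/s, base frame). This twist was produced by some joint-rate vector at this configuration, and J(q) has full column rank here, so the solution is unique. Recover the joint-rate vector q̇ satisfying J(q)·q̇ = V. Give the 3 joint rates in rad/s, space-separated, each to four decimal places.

o_n = [0.0044, -0.4483, 0.0648]
J₁: ẑ×o_n = [0.4483, 0.0044, -0.0000], ω = ẑ
J2: z=[0.9272, 0.3746, 0.0000] o=[-0.0524, 0.1298, 0.0000] → [0.0243, -0.0601, -0.5573, 0.9272, 0.3746, 0.0000]
J3: z=[0.0715, -0.1769, 0.9816] o=[0.1020, -0.2525, -0.0801] → [0.1666, -0.1061, -0.0313, 0.0715, -0.1769, 0.9816]
q̇ = J⁺·V = [-0.6960, -0.3640, -0.2660]

-0.6960 -0.3640 -0.2660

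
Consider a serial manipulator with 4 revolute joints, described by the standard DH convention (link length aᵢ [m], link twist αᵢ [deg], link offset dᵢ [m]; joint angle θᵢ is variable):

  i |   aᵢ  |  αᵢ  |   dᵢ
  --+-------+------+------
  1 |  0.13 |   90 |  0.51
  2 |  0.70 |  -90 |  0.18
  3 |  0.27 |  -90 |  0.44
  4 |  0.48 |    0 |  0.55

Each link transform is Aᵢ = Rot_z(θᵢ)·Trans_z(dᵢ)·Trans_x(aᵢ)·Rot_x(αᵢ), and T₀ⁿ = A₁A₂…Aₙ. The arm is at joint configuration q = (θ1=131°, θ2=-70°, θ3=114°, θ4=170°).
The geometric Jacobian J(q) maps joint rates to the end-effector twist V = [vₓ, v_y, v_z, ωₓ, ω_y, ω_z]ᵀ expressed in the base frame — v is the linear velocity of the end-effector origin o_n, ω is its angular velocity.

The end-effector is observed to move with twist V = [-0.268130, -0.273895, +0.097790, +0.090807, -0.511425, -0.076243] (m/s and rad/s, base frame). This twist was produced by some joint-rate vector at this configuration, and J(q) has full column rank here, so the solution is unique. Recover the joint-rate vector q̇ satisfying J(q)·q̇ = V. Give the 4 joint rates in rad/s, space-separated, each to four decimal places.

0.2580 -0.1950 -0.5330 -0.1770

o_n = [0.0765, 0.8097, 0.3689]
J₁: ẑ×o_n = [-0.8097, 0.0765, 0.0000], ω = ẑ
J2: z=[0.7547, 0.6561, 0.0000] o=[-0.0853, 0.0981, 0.5100] → [-0.0926, 0.1065, 0.4309, 0.7547, 0.6561, 0.0000]
J3: z=[-0.6165, 0.7092, 0.3420] o=[-0.1065, 0.3969, -0.1478] → [0.2252, 0.3811, -0.3842, -0.6165, 0.7092, 0.3420]
J4: z=[0.5120, 0.0310, 0.8585] o=[-0.5393, 0.5188, 0.1059] → [-0.2416, 0.3939, 0.1298, 0.5120, 0.0310, 0.8585]
q̇ = J⁺·V = [0.2580, -0.1950, -0.5330, -0.1770]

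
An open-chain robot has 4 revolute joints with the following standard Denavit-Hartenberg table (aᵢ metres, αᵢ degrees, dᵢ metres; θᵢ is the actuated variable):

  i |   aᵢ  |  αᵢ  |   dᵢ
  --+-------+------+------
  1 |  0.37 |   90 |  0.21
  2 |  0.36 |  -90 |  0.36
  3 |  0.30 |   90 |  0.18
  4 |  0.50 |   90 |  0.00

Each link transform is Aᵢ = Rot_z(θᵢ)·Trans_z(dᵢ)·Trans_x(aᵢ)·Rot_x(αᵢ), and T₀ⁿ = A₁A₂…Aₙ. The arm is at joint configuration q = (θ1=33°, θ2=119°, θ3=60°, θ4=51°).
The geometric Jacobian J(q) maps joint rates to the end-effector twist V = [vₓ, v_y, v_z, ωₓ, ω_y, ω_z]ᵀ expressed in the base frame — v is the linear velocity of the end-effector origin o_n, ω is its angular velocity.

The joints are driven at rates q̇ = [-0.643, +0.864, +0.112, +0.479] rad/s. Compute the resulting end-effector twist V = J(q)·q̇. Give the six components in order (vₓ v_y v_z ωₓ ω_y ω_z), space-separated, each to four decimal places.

-0.2676 0.0207 -0.9158 0.3502 -1.0884 -0.3345

o_n = [-0.4719, -0.1010, 0.5180]
J₁: ẑ×o_n = [0.1010, -0.4719, 0.0000], ω = ẑ
J2: z=[0.5446, -0.8387, 0.0000] o=[0.3103, 0.2015, 0.2100] → [-0.2583, -0.1678, -0.8208, 0.5446, -0.8387, 0.0000]
J3: z=[-0.7335, -0.4764, -0.4848] o=[0.3600, -0.1955, 0.5249] → [0.0491, 0.3983, -0.4656, -0.7335, -0.4764, -0.4848]
J4: z=[-0.0798, -0.6480, 0.7574] o=[0.0255, -0.1029, 0.5688] → [0.0315, -0.3808, -0.3225, -0.0798, -0.6480, 0.7574]
V = J·q̇ = [-0.2676, 0.0207, -0.9158, 0.3502, -1.0884, -0.3345]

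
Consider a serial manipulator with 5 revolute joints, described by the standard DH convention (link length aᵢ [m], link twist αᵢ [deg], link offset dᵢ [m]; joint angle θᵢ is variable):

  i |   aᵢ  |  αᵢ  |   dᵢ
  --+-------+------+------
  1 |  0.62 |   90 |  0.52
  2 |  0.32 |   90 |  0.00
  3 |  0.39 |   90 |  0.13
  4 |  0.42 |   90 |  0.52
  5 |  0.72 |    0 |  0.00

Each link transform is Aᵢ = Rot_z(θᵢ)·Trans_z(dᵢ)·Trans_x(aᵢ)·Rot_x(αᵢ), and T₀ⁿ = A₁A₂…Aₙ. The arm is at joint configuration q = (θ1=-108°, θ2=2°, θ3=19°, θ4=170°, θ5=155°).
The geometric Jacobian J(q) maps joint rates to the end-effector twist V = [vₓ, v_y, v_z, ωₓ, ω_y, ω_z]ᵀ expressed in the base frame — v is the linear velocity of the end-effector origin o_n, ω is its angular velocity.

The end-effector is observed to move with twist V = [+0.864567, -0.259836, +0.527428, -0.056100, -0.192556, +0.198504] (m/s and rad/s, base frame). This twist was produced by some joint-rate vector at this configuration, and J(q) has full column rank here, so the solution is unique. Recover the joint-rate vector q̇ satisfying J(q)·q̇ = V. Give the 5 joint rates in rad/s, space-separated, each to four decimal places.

o_n = [-0.0054, -1.8867, 0.4714]
J₁: ẑ×o_n = [1.8867, -0.0054, 0.0000], ω = ẑ
J2: z=[-0.9511, 0.3090, 0.0000] o=[-0.1916, -0.5897, 0.5200] → [-0.0150, -0.0462, 1.1761, -0.9511, 0.3090, 0.0000]
J3: z=[-0.0108, -0.0332, -0.9994] o=[-0.2904, -0.8938, 0.5312] → [-0.9903, -0.2854, 0.0202, -0.0108, -0.0332, -0.9994]
J4: z=[0.7987, -0.6016, 0.0114] o=[-0.5265, -1.2094, 0.4141] → [-0.0268, -0.0398, -0.2275, 0.7987, -0.6016, 0.0114]
J5: z=[-0.1151, -0.1713, -0.9785] o=[0.1369, -1.1945, 0.3335] → [-0.7009, 0.1552, 0.0553, -0.1151, -0.1713, -0.9785]
q̇ = J⁺·V = [0.8020, 0.5540, 0.6830, 0.5880, -0.0740]

0.8020 0.5540 0.6830 0.5880 -0.0740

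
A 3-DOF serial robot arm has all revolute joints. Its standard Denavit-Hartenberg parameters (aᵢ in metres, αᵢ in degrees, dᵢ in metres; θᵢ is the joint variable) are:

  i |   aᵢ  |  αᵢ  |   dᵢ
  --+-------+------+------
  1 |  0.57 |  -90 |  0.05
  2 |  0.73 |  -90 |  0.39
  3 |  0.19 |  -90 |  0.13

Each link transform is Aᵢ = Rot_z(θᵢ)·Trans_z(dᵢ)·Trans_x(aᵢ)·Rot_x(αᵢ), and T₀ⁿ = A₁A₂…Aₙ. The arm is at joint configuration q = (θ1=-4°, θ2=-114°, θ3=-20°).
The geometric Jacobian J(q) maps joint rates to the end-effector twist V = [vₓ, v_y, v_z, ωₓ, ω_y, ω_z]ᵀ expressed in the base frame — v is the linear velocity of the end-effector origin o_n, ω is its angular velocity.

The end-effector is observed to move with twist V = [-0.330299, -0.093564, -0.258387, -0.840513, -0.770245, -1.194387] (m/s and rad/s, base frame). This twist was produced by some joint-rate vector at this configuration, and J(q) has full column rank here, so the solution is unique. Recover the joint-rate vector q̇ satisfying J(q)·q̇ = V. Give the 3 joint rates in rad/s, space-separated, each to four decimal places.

-0.8450 -0.8270 -0.8590

o_n = [0.3502, 0.4316, 0.9329]
J₁: ẑ×o_n = [-0.4316, 0.3502, 0.0000], ω = ẑ
J2: z=[0.0698, 0.9976, 0.0000] o=[0.5686, -0.0398, 0.0500] → [0.8807, -0.0616, 0.2508, 0.0698, 0.9976, 0.0000]
J3: z=[0.9113, -0.0637, 0.4067] o=[0.2996, 0.3700, 0.7169] → [-0.0388, -0.1763, 0.0594, 0.9113, -0.0637, 0.4067]
q̇ = J⁺·V = [-0.8450, -0.8270, -0.8590]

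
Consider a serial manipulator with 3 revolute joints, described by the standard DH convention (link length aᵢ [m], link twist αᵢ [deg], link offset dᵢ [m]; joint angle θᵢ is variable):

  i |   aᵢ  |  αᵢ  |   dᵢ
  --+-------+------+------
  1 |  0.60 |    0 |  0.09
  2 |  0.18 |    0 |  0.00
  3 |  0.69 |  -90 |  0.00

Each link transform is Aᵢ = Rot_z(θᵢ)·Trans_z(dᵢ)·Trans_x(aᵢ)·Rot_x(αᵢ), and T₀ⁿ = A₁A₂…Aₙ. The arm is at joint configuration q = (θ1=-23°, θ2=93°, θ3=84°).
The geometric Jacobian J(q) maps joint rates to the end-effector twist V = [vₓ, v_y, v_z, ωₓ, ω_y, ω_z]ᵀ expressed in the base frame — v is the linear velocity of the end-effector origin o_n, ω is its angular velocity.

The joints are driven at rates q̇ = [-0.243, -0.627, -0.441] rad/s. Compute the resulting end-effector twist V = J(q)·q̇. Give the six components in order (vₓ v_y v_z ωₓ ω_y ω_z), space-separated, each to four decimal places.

o_n = [-0.0063, 0.2372, 0.0900]
J₁: ẑ×o_n = [-0.2372, -0.0063, 0.0000], ω = ẑ
J2: z=[0.0000, 0.0000, 1.0000] o=[0.5523, -0.2344, 0.0900] → [-0.4716, -0.5586, 0.0000, 0.0000, 0.0000, 1.0000]
J3: z=[0.0000, 0.0000, 1.0000] o=[0.6139, -0.0653, 0.0900] → [-0.3025, -0.6202, 0.0000, 0.0000, 0.0000, 1.0000]
V = J·q̇ = [0.4867, 0.6253, 0.0000, 0.0000, 0.0000, -1.3110]

0.4867 0.6253 0.0000 0.0000 0.0000 -1.3110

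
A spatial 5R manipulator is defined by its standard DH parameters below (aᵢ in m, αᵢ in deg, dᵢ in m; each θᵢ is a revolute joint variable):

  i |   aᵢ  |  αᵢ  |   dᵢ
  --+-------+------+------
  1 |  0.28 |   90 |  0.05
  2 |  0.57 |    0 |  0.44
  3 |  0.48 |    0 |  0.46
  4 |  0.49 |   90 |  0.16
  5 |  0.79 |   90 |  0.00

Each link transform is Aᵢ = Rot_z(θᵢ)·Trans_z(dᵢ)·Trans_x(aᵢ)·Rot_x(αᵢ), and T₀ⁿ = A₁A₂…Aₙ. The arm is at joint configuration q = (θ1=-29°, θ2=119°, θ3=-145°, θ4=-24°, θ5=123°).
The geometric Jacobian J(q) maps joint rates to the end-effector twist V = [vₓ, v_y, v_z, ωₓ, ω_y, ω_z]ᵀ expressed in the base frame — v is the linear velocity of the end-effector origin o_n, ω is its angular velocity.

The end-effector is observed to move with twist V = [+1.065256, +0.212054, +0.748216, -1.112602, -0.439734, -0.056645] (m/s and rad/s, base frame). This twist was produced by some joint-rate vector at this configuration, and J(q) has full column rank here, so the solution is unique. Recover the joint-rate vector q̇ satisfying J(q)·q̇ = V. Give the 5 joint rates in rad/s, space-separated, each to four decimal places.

0.5810 -0.2920 0.5900 0.6260 0.9920

o_n = [-0.4210, -1.7361, 0.2924]
J₁: ẑ×o_n = [1.7361, -0.4210, 0.0000], ω = ẑ
J2: z=[-0.4848, -0.8746, 0.0000] o=[0.2449, -0.1357, 0.0500] → [-0.2120, 0.1175, 0.1935, -0.4848, -0.8746, 0.0000]
J3: z=[-0.4848, -0.8746, 0.0000] o=[-0.2101, -0.3866, 0.5485] → [0.2241, -0.1242, 0.4698, -0.4848, -0.8746, 0.0000]
J4: z=[-0.4848, -0.8746, 0.0000] o=[-0.0558, -0.9981, 0.3381] → [0.0400, -0.0222, 0.0384, -0.4848, -0.8746, 0.0000]
J5: z=[-0.6700, 0.3714, -0.6428] o=[0.1421, -1.2907, -0.0372] → [-0.1639, 0.5828, 0.5075, -0.6700, 0.3714, -0.6428]
q̇ = J⁺·V = [0.5810, -0.2920, 0.5900, 0.6260, 0.9920]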